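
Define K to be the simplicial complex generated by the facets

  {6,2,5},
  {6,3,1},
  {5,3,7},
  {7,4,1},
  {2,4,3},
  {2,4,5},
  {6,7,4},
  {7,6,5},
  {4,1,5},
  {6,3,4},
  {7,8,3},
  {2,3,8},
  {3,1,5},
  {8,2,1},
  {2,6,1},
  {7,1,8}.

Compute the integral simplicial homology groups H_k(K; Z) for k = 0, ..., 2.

H_0 ≅ Z,  H_1 ≅ Z^2,  H_2 ≅ Z.

We work with the vertex ordering 1 < 2 < 3 < 4 < 5 < 6 < 7 < 8. The simplices of K, each written with vertices in increasing order, are:

  0-simplices (8): [1], [2], [3], [4], [5], [6], [7], [8]
  1-simplices (24): (24 of them)
  2-simplices (16): [1,2,6], [1,2,8], [1,3,5], [1,3,6], [1,4,5], [1,4,7], [1,7,8], [2,3,4], [2,3,8], [2,4,5], [2,5,6], [3,4,6], [3,5,7], [3,7,8], [4,6,7], [5,6,7]

so the chain groups are C_0 ≅ Z^8, C_1 ≅ Z^24, C_2 ≅ Z^16.

∂_1: C_1 → C_0 maps an edge to its endpoints' difference, ∂[p,q] = q − p. For instance
  ∂[1,2] = [2] − [1].
As a 8×24 matrix over Z this has rank 7, with invariant factors (1,1,1,1,1,1,1).

Boundary ∂_2: C_2 → C_1 maps a triangle to the signed sum of its edges. For instance
  ∂[2,3,8] = [3,8] − [2,8] + [2,3],
  ∂[1,4,5] = [4,5] − [1,5] + [1,4].
The 24×16 boundary matrix has rank 15 and Smith normal form diag(1,1,1,1,1,1,1,1,1,1,1,1,1,1,1).

Reading off H_k = ker ∂_k / im ∂_{k+1}:

  H_0: rank C_0 − rank ∂_1 = 8 − 7 = 1, and the invariant factors of ∂_1 are all 1, so H_0 = Z.
  H_1: rank ker ∂_1 − rank ∂_2 = (24 − 7) − 15 = 2, and the invariant factors of ∂_2 are all 1, so H_1 = Z^2.
  H_2: rank ker ∂_2 − rank ∂_3 = (16 − 15) − 0 = 1, and there is no ∂_3, so H_2 = Z.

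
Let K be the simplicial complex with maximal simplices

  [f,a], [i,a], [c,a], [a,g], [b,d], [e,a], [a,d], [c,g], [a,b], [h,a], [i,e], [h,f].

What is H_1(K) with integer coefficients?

H_1 ≅ Z^4.

We work with the vertex ordering a < b < c < d < e < f < g < h < i. The simplices of K, each written with vertices in increasing order, are:

  0-simplices (9): a, b, c, d, e, f, g, h, i
  1-simplices (12): ab, ac, ad, ae, af, ag, ah, ai, bd, cg, ei, fh

so the chain groups are C_0 ≅ Z^9, C_1 ≅ Z^12.

Boundary ∂_1: C_1 → C_0 is given by ∂[p,q] = [q] − [p].
This gives a 9×12 integer matrix of rank 8; reducing to Smith normal form yields diagonal entries (1,1,1,1,1,1,1,1).

Now H_k = ker ∂_k / im ∂_{k+1}, so:

  H_1: rank ker ∂_1 − rank ∂_2 = (12 − 8) − 0 = 4, and there is no ∂_2, so H_1 = Z^4.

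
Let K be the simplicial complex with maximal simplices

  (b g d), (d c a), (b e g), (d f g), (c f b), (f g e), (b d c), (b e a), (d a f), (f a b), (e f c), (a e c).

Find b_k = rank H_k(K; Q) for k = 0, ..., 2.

Take the total order a < b < c < d < e < f < g on the vertex set. Then K (dimension 2) consists of the simplices:

  0-simplices (7): a, b, c, d, e, f, g
  1-simplices (18): ab, ac, ad, ae, af, bc, bd, be, bf, bg, cd, ce, cf, df, dg, ef, eg, fg
  2-simplices (12): abe, abf, acd, ace, adf, bcd, bcf, bdg, beg, cef, dfg, efg

giving chain groups C_0 ≅ Z^7, C_1 ≅ Z^18, C_2 ≅ Z^12.

∂_1: C_1 → C_0 maps an edge to its endpoints' difference, ∂[p,q] = q − p.
The 7×18 boundary matrix has rank 6 and Smith normal form diag(1,1,1,1,1,1).

The boundary map ∂_2: C_2 → C_1 acts by ∂[p,q,r] = [q,r] − [p,r] + [p,q]. For instance
  ∂acd = cd − ad + ac,
  ∂bdg = dg − bg + bd.
This gives a 18×12 integer matrix of rank 12; reducing to Smith normal form yields diagonal entries (1,1,1,1,1,1,1,1,1,1,1,2).

Reading off H_k = ker ∂_k / im ∂_{k+1}:

  H_0: rank C_0 − rank ∂_1 = 7 − 6 = 1, and the invariant factors of ∂_1 are all 1, so H_0 = Z.
  H_1: rank ker ∂_1 − rank ∂_2 = (18 − 6) − 12 = 0, and ∂_2 has invariant factor 2 > 1, so H_1 = Z/2Z.
  H_2: rank ker ∂_2 − rank ∂_3 = (12 − 12) − 0 = 0, and there is no ∂_3, so H_2 = 0.

Hence the Betti numbers are b_0 = 1, b_1 = 0, b_2 = 0.

b_0 = 1, b_1 = 0, b_2 = 0.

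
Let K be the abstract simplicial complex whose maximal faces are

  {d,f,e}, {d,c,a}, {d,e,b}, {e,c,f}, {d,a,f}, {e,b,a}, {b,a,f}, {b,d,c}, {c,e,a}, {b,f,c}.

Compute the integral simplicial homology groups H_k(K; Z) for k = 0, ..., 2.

Fix the vertex order a < b < c < d < e < f and write every simplex with vertices in increasing order. Then dim K = 2 and the simplices of K are:

  0-simplices (6): a, b, c, d, e, f
  1-simplices (15): ab, ac, ad, ae, af, bc, bd, be, bf, cd, ce, cf, de, df, ef
  2-simplices (10): abe, abf, acd, ace, adf, bcd, bcf, bde, cef, def

Hence C_0 ≅ Z^6, C_1 ≅ Z^15, C_2 ≅ Z^10.

The boundary map ∂_1: C_1 → C_0 maps an edge to its endpoints' difference, ∂[p,q] = q − p. For instance
  ∂af = f − a.
The 6×15 boundary matrix has rank 5 and Smith normal form diag(1,1,1,1,1).

The boundary map ∂_2: C_2 → C_1 maps a triangle to the signed sum of its edges. For instance
  ∂ace = ce − ae + ac,
  ∂cef = ef − cf + ce.
This gives a 15×10 integer matrix of rank 10; reducing to Smith normal form yields diagonal entries (1,1,1,1,1,1,1,1,1,2).

Now H_k = ker ∂_k / im ∂_{k+1}, so:

  H_0: rank C_0 − rank ∂_1 = 6 − 5 = 1, and the invariant factors of ∂_1 are all 1, so H_0 = Z.
  H_1: rank ker ∂_1 − rank ∂_2 = (15 − 5) − 10 = 0, and ∂_2 has invariant factor 2 > 1, so H_1 = Z/2.
  H_2: rank ker ∂_2 − rank ∂_3 = (10 − 10) − 0 = 0, and there is no ∂_3, so H_2 = 0.

As a check, the Euler characteristic is 6 − 15 + 10 = 1, which agrees with 1 − 0 + 0 = 1.

H_0 = Z,  H_1 = Z/2,  H_2 = 0.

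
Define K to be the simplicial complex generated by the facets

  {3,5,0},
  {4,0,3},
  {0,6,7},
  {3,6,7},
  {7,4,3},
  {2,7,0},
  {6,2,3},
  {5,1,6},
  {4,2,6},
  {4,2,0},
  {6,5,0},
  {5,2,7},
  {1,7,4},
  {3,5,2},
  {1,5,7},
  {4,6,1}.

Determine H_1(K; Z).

We work with the vertex ordering 0 < 1 < 2 < 3 < 4 < 5 < 6 < 7. The simplices of K, each written with vertices in increasing order, are:

  0-simplices (8): [0], [1], [2], [3], [4], [5], [6], [7]
  1-simplices (24): (24 of them)
  2-simplices (16): [0,2,4], [0,2,7], [0,3,4], [0,3,5], [0,5,6], [0,6,7], [1,4,6], [1,4,7], [1,5,6], [1,5,7], [2,3,5], [2,3,6], [2,4,6], [2,5,7], [3,4,7], [3,6,7]

Hence C_0 ≅ Z^8, C_1 ≅ Z^24, C_2 ≅ Z^16.

Boundary ∂_1: C_1 → C_0 sends each edge [p,q] (with p < q) to q − p. For instance
  ∂[1,4] = [4] − [1].
As a 8×24 matrix over Z this has rank 7, with invariant factors (1,1,1,1,1,1,1).

∂_2: C_2 → C_1 maps a triangle to the signed sum of its edges. For instance
  ∂[2,5,7] = [5,7] − [2,7] + [2,5],
  ∂[0,2,7] = [2,7] − [0,7] + [0,2].
As a 24×16 matrix over Z this has rank 15, with invariant factors (1,1,1,1,1,1,1,1,1,1,1,1,1,1,1).

Computing H_k = (kernel of ∂_k) / (image of ∂_{k+1}):

  H_1: rank ker ∂_1 − rank ∂_2 = (24 − 7) − 15 = 2, and the invariant factors of ∂_2 are all 1, so H_1 ≅ Z^2.

H_1 = Z^2.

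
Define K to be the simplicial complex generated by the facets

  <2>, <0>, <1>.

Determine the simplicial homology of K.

H_0 = Z^3.

Order the vertices as 0 < 1 < 2. Listing each simplex with vertices in this order, K has dimension 0 with simplices:

  0-simplices (3): [0], [1], [2]

giving chain groups C_0 ≅ Z^3.

Now H_k = ker ∂_k / im ∂_{k+1}, so:

  H_0: rank C_0 − rank ∂_1 = 3 − 0 = 3, and there is no ∂_1, so H_0 ≅ Z^3.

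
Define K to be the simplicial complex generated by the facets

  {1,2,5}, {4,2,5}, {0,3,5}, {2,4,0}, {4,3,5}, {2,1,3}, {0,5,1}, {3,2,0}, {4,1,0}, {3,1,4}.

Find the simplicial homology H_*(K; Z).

Order the vertices as 0 < 1 < 2 < 3 < 4 < 5. Listing each simplex with vertices in this order, K has dimension 2 with simplices:

  0-simplices (6): [0], [1], [2], [3], [4], [5]
  1-simplices (15): [0,1], [0,2], [0,3], [0,4], [0,5], [1,2], [1,3], [1,4], [1,5], [2,3], [2,4], [2,5], [3,4], [3,5], [4,5]
  2-simplices (10): [0,1,4], [0,1,5], [0,2,3], [0,2,4], [0,3,5], [1,2,3], [1,2,5], [1,3,4], [2,4,5], [3,4,5]

giving chain groups C_0 ≅ Z^6, C_1 ≅ Z^15, C_2 ≅ Z^10.

Boundary ∂_1: C_1 → C_0 is given by ∂[p,q] = [q] − [p].
As a 6×15 matrix over Z this has rank 5, with invariant factors (1,1,1,1,1).

∂_2: C_2 → C_1 maps a triangle to the signed sum of its edges. For instance
  ∂[1,2,3] = [2,3] − [1,3] + [1,2],
  ∂[2,4,5] = [4,5] − [2,5] + [2,4].
This gives a 15×10 integer matrix of rank 10; reducing to Smith normal form yields diagonal entries (1,1,1,1,1,1,1,1,1,2).

From H_k ≅ ker(∂_k) / im(∂_{k+1}) we obtain:

  H_0: rank C_0 − rank ∂_1 = 6 − 5 = 1, and the invariant factors of ∂_1 are all 1, so H_0 ≅ Z.
  H_1: rank ker ∂_1 − rank ∂_2 = (15 − 5) − 10 = 0, and ∂_2 has invariant factor 2 > 1, so H_1 ≅ Z/2Z.
  H_2: rank ker ∂_2 − rank ∂_3 = (10 − 10) − 0 = 0, and there is no ∂_3, so H_2 ≅ 0.

H_0 = Z,  H_1 = Z/2Z,  H_2 = 0.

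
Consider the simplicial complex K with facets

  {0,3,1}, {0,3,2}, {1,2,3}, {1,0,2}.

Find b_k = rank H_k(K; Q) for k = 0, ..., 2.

Take the total order 0 < 1 < 2 < 3 on the vertex set. Then K (dimension 2) consists of the simplices:

  0-simplices (4): [0], [1], [2], [3]
  1-simplices (6): [0,1], [0,2], [0,3], [1,2], [1,3], [2,3]
  2-simplices (4): [0,1,2], [0,1,3], [0,2,3], [1,2,3]

so the chain groups are C_0 ≅ Z^4, C_1 ≅ Z^6, C_2 ≅ Z^4.

The boundary map ∂_1: C_1 → C_0 is given by ∂[p,q] = [q] − [p].
The resulting 4×6 matrix has rank 3, and its Smith normal form has invariant factors (1,1,1).

∂_2: C_2 → C_1 maps a triangle to the signed sum of its edges. For instance
  ∂[0,2,3] = [2,3] − [0,3] + [0,2],
  ∂[0,1,3] = [1,3] − [0,3] + [0,1].
The 6×4 boundary matrix has rank 3 and Smith normal form diag(1,1,1).

Now H_k = ker ∂_k / im ∂_{k+1}, so:

  H_0: rank C_0 − rank ∂_1 = 4 − 3 = 1, and the invariant factors of ∂_1 are all 1, so H_0 ≅ Z.
  H_1: rank ker ∂_1 − rank ∂_2 = (6 − 3) − 3 = 0, and the invariant factors of ∂_2 are all 1, so H_1 ≅ 0.
  H_2: rank ker ∂_2 − rank ∂_3 = (4 − 3) − 0 = 1, and there is no ∂_3, so H_2 ≅ Z.

As a check, the Euler characteristic is 4 − 6 + 4 = 2, which agrees with 1 − 0 + 1 = 2.

Hence the Betti numbers are b_0 = 1, b_1 = 0, b_2 = 1.

b_0 = 1, b_1 = 0, b_2 = 1.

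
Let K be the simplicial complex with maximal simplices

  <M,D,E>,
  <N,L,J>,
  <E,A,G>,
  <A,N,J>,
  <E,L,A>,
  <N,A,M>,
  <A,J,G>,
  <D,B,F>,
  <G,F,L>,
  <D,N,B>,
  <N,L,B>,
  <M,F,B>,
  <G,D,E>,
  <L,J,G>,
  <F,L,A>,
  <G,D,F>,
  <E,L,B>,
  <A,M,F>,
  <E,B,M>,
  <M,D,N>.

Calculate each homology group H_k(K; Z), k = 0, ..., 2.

H_0 = Z,  H_1 = Z ⊕ Z/2,  H_2 = 0.

Order the vertices as A < B < D < E < F < G < J < L < M < N. Listing each simplex with vertices in this order, K has dimension 2 with simplices:

  0-simplices (10): A, B, D, E, F, G, J, L, M, N
  1-simplices (30): AE, AF, AG, AJ, AL, AM, AN, BD, BE, BF, BL, BM, BN, DE, DF, DG, DM, DN, EG, EL, EM, FG, FL, FM, GJ, GL, JL, JN, LN, MN
  2-simplices (20): AEG, AEL, AFL, AFM, AGJ, AJN, AMN, BDF, BDN, BEL, BEM, BFM, BLN, DEG, DEM, DFG, DMN, FGL, GJL, JLN

Hence C_0 ≅ Z^10, C_1 ≅ Z^30, C_2 ≅ Z^20.

Boundary ∂_1: C_1 → C_0 sends each edge [p,q] (with p < q) to q − p.
The resulting 10×30 matrix has rank 9, and its Smith normal form has invariant factors (1,1,1,1,1,1,1,1,1).

The boundary map ∂_2: C_2 → C_1 maps a triangle to the signed sum of its edges. For instance
  ∂AJN = JN − AN + AJ,
  ∂AGJ = GJ − AJ + AG.
The 30×20 boundary matrix has rank 20 and Smith normal form diag(1,1,1,1,1,1,1,1,1,1,1,1,1,1,1,1,1,1,1,2).

Computing H_k = (kernel of ∂_k) / (image of ∂_{k+1}):

  H_0: rank C_0 − rank ∂_1 = 10 − 9 = 1, and the invariant factors of ∂_1 are all 1, so H_0 = Z.
  H_1: rank ker ∂_1 − rank ∂_2 = (30 − 9) − 20 = 1, and ∂_2 has invariant factor 2 > 1, so H_1 = Z ⊕ Z/2.
  H_2: rank ker ∂_2 − rank ∂_3 = (20 − 20) − 0 = 0, and there is no ∂_3, so H_2 = 0.

As a check, the Euler characteristic is 10 − 30 + 20 = 0, which agrees with 1 − 1 + 0 = 0.
(K is a triangulation of the Klein bottle.)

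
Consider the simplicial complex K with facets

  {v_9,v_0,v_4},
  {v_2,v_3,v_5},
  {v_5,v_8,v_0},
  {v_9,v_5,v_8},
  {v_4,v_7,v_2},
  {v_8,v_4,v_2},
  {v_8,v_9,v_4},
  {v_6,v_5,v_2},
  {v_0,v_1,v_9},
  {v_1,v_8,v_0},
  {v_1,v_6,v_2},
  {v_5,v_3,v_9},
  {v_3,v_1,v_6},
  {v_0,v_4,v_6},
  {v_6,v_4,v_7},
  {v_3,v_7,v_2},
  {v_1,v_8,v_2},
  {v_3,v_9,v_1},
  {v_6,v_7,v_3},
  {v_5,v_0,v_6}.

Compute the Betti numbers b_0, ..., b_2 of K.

b_0 = 1, b_1 = 1, b_2 = 0.

Take the total order v_0 < v_1 < v_2 < v_3 < v_4 < v_5 < v_6 < v_7 < v_8 < v_9 on the vertex set. Then K (dimension 2) consists of the simplices:

  0-simplices (10): [v_0], [v_1], [v_2], [v_3], [v_4], [v_5], [v_6], [v_7], [v_8], [v_9]
  1-simplices (30): (30 of them)
  2-simplices (20): (20 of them)

giving chain groups C_0 ≅ Z^10, C_1 ≅ Z^30, C_2 ≅ Z^20.

∂_1: C_1 → C_0 is given by ∂[p,q] = [q] − [p]. For instance
  ∂[v_5,v_9] = [v_9] − [v_5].
The resulting 10×30 matrix has rank 9, and its Smith normal form has invariant factors (1,1,1,1,1,1,1,1,1).

∂_2: C_2 → C_1 acts by ∂[p,q,r] = [q,r] − [p,r] + [p,q]. For instance
  ∂[v_0,v_1,v_8] = [v_1,v_8] − [v_0,v_8] + [v_0,v_1],
  ∂[v_2,v_4,v_8] = [v_4,v_8] − [v_2,v_8] + [v_2,v_4].
The 30×20 boundary matrix has rank 20 and Smith normal form diag(1,1,1,1,1,1,1,1,1,1,1,1,1,1,1,1,1,1,1,2).

Computing H_k = (kernel of ∂_k) / (image of ∂_{k+1}):

  H_0: rank C_0 − rank ∂_1 = 10 − 9 = 1, and the invariant factors of ∂_1 are all 1, so H_0 = Z.
  H_1: rank ker ∂_1 − rank ∂_2 = (30 − 9) − 20 = 1, and ∂_2 has invariant factor 2 > 1, so H_1 = Z ⊕ Z/2Z.
  H_2: rank ker ∂_2 − rank ∂_3 = (20 − 20) − 0 = 0, and there is no ∂_3, so H_2 = 0.

(K is a triangulation of the Klein bottle.)

Hence the Betti numbers are b_0 = 1, b_1 = 1, b_2 = 0.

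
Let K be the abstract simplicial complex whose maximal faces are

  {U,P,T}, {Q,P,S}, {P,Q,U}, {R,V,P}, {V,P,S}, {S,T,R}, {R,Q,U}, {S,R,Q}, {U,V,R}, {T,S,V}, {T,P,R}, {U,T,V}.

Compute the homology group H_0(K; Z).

H_0 = Z.

K has 7 vertices, 18 edges, 12 triangles.
rank ∂_0 = 0, rank ∂_1 = 6 ⇒ b_0 = 7 − 0 − 6 = 1; all invariant factors of ∂_1 are 1 so no torsion. So H_0 = Z.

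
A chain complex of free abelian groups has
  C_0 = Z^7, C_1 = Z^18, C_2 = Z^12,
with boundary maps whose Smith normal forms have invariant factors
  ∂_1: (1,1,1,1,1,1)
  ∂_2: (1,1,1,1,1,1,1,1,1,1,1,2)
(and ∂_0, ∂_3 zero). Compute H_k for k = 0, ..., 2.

H_0 = Z,  H_1 = Z/2,  H_2 = 0.

H_0: b_0 = 7 − 0 − 6 = 1; torsion from ∂_1 factors > 1: none. So H_0 = Z.
H_1: b_1 = 18 − 6 − 12 = 0; torsion from ∂_2 factors > 1: [2]. So H_1 = Z/2.
H_2: b_2 = 12 − 12 − 0 = 0; torsion from ∂_3 factors > 1: none. So H_2 = 0.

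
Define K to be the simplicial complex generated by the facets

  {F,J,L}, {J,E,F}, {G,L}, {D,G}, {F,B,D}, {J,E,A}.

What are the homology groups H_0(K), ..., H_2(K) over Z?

H_0 = Z,  H_1 = Z,  H_2 = 0.

We work with the vertex ordering A < B < D < E < F < G < J < L. The simplices of K, each written with vertices in increasing order, are:

  0-simplices (8): A, B, D, E, F, G, J, L
  1-simplices (12): AE, AJ, BD, BF, DF, DG, EF, EJ, FJ, FL, GL, JL
  2-simplices (4): AEJ, BDF, EFJ, FJL

giving chain groups C_0 ≅ Z^8, C_1 ≅ Z^12, C_2 ≅ Z^4.

Boundary ∂_1: C_1 → C_0 maps an edge to its endpoints' difference, ∂[p,q] = q − p.
The 8×12 boundary matrix has rank 7 and Smith normal form diag(1,1,1,1,1,1,1).

∂_2: C_2 → C_1 acts by ∂[p,q,r] = [q,r] − [p,r] + [p,q]. For instance
  ∂AEJ = EJ − AJ + AE,
  ∂EFJ = FJ − EJ + EF.
The 12×4 boundary matrix has rank 4 and Smith normal form diag(1,1,1,1).

From H_k ≅ ker(∂_k) / im(∂_{k+1}) we obtain:

  H_0: rank C_0 − rank ∂_1 = 8 − 7 = 1, and the invariant factors of ∂_1 are all 1, so H_0 = Z.
  H_1: rank ker ∂_1 − rank ∂_2 = (12 − 7) − 4 = 1, and the invariant factors of ∂_2 are all 1, so H_1 = Z.
  H_2: rank ker ∂_2 − rank ∂_3 = (4 − 4) − 0 = 0, and there is no ∂_3, so H_2 = 0.

As a check, the Euler characteristic is 8 − 12 + 4 = 0, which agrees with 1 − 1 + 0 = 0.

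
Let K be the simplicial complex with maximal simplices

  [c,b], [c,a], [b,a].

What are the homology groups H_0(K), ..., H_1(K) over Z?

Order the vertices as a < b < c. Listing each simplex with vertices in this order, K has dimension 1 with simplices:

  0-simplices (3): a, b, c
  1-simplices (3): ab, ac, bc

Hence C_0 ≅ Z^3, C_1 ≅ Z^3.

∂_1: C_1 → C_0 sends each edge [p,q] (with p < q) to q − p. For instance
  ∂bc = c − b.
This gives a 3×3 integer matrix of rank 2; reducing to Smith normal form yields diagonal entries (1,1).

From H_k ≅ ker(∂_k) / im(∂_{k+1}) we obtain:

  H_0: rank C_0 − rank ∂_1 = 3 − 2 = 1, and the invariant factors of ∂_1 are all 1, so H_0 = Z.
  H_1: rank ker ∂_1 − rank ∂_2 = (3 − 2) − 0 = 1, and there is no ∂_2, so H_1 = Z.

H_0 ≅ Z,  H_1 ≅ Z.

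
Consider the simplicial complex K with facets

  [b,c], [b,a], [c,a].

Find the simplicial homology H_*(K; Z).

H_0 = Z,  H_1 = Z.

We work with the vertex ordering a < b < c. The simplices of K, each written with vertices in increasing order, are:

  0-simplices (3): a, b, c
  1-simplices (3): ab, ac, bc

so the chain groups are C_0 ≅ Z^3, C_1 ≅ Z^3.

The boundary map ∂_1: C_1 → C_0 sends each edge [p,q] (with p < q) to q − p.
This gives a 3×3 integer matrix of rank 2; reducing to Smith normal form yields diagonal entries (1,1).

Reading off H_k = ker ∂_k / im ∂_{k+1}:

  H_0: rank C_0 − rank ∂_1 = 3 − 2 = 1, and the invariant factors of ∂_1 are all 1, so H_0 = Z.
  H_1: rank ker ∂_1 − rank ∂_2 = (3 − 2) − 0 = 1, and there is no ∂_2, so H_1 = Z.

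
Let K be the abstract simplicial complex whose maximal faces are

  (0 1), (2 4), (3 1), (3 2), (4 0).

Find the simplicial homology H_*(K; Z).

We work with the vertex ordering 0 < 1 < 2 < 3 < 4. The simplices of K, each written with vertices in increasing order, are:

  0-simplices (5): [0], [1], [2], [3], [4]
  1-simplices (5): [0,1], [0,4], [1,3], [2,3], [2,4]

so the chain groups are C_0 ≅ Z^5, C_1 ≅ Z^5.

∂_1: C_1 → C_0 sends each edge [p,q] (with p < q) to q − p.
As a 5×5 matrix over Z this has rank 4, with invariant factors (1,1,1,1).

Reading off H_k = ker ∂_k / im ∂_{k+1}:

  H_0: rank C_0 − rank ∂_1 = 5 − 4 = 1, and the invariant factors of ∂_1 are all 1, so H_0 ≅ Z.
  H_1: rank ker ∂_1 − rank ∂_2 = (5 − 4) − 0 = 1, and there is no ∂_2, so H_1 ≅ Z.

H_0 = Z,  H_1 = Z.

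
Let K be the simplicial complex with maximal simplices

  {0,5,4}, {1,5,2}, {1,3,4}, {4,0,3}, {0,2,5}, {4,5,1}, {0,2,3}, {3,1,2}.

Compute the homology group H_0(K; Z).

K has 6 vertices, 12 edges, 8 triangles.
rank ∂_0 = 0, rank ∂_1 = 5 ⇒ b_0 = 6 − 0 − 5 = 1; all invariant factors of ∂_1 are 1 so no torsion. So H_0 = Z.

H_0 = Z.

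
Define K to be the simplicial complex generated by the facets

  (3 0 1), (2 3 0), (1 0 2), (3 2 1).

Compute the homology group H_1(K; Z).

H_1 ≅ 0.

We work with the vertex ordering 0 < 1 < 2 < 3. The simplices of K, each written with vertices in increasing order, are:

  0-simplices (4): [0], [1], [2], [3]
  1-simplices (6): [0,1], [0,2], [0,3], [1,2], [1,3], [2,3]
  2-simplices (4): [0,1,2], [0,1,3], [0,2,3], [1,2,3]

giving chain groups C_0 ≅ Z^4, C_1 ≅ Z^6, C_2 ≅ Z^4.

The boundary map ∂_1: C_1 → C_0 maps an edge to its endpoints' difference, ∂[p,q] = q − p. For instance
  ∂[2,3] = [3] − [2].
As a 4×6 matrix over Z this has rank 3, with invariant factors (1,1,1).

Boundary ∂_2: C_2 → C_1 maps a triangle to the signed sum of its edges. For instance
  ∂[0,1,2] = [1,2] − [0,2] + [0,1],
  ∂[0,2,3] = [2,3] − [0,3] + [0,2].
As a 6×4 matrix over Z this has rank 3, with invariant factors (1,1,1).

From H_k ≅ ker(∂_k) / im(∂_{k+1}) we obtain:

  H_1: rank ker ∂_1 − rank ∂_2 = (6 − 3) − 3 = 0, and the invariant factors of ∂_2 are all 1, so H_1 = 0.

(K is a triangulation of the 2-sphere S^2.)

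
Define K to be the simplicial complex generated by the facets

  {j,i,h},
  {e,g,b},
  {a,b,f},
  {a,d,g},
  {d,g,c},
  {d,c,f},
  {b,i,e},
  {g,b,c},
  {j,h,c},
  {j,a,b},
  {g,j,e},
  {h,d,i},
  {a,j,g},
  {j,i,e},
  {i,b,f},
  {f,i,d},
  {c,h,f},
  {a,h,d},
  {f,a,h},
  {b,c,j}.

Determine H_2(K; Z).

H_2 = 0.

Take the total order a < b < c < d < e < f < g < h < i < j on the vertex set. Then K (dimension 2) consists of the simplices:

  0-simplices (10): a, b, c, d, e, f, g, h, i, j
  1-simplices (30): ab, ad, af, ag, ah, aj, bc, be, bf, bg, bi, bj, cd, cf, cg, ch, cj, df, dg, dh, di, eg, ei, ej, fh, fi, gj, hi, hj, ij
  2-simplices (20): abf, abj, adg, adh, afh, agj, bcg, bcj, beg, bei, bfi, cdf, cdg, cfh, chj, dfi, dhi, egj, eij, hij

giving chain groups C_0 ≅ Z^10, C_1 ≅ Z^30, C_2 ≅ Z^20.

The boundary map ∂_1: C_1 → C_0 sends each edge [p,q] (with p < q) to q − p. For instance
  ∂hj = j − h.
This gives a 10×30 integer matrix of rank 9; reducing to Smith normal form yields diagonal entries (1,1,1,1,1,1,1,1,1).

Boundary ∂_2: C_2 → C_1 sends each 2-simplex [p,q,r] to [q,r] − [p,r] + [p,q]. For instance
  ∂cfh = fh − ch + cf,
  ∂bfi = fi − bi + bf.
The 30×20 boundary matrix has rank 20 and Smith normal form diag(1,1,1,1,1,1,1,1,1,1,1,1,1,1,1,1,1,1,1,2).

Computing H_k = (kernel of ∂_k) / (image of ∂_{k+1}):

  H_2: rank ker ∂_2 − rank ∂_3 = (20 − 20) − 0 = 0, and there is no ∂_3, so H_2 ≅ 0.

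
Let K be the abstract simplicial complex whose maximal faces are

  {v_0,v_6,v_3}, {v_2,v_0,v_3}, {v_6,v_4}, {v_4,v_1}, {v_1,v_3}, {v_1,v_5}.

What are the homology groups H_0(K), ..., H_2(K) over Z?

Order the vertices as v_0 < v_1 < v_2 < v_3 < v_4 < v_5 < v_6. Listing each simplex with vertices in this order, K has dimension 2 with simplices:

  0-simplices (7): [v_0], [v_1], [v_2], [v_3], [v_4], [v_5], [v_6]
  1-simplices (9): [v_0,v_2], [v_0,v_3], [v_0,v_6], [v_1,v_3], [v_1,v_4], [v_1,v_5], [v_2,v_3], [v_3,v_6], [v_4,v_6]
  2-simplices (2): [v_0,v_2,v_3], [v_0,v_3,v_6]

giving chain groups C_0 ≅ Z^7, C_1 ≅ Z^9, C_2 ≅ Z^2.

Boundary ∂_1: C_1 → C_0 is given by ∂[p,q] = [q] − [p]. For instance
  ∂[v_1,v_4] = [v_4] − [v_1].
The resulting 7×9 matrix has rank 6, and its Smith normal form has invariant factors (1,1,1,1,1,1).

∂_2: C_2 → C_1 maps a triangle to the signed sum of its edges. For instance
  ∂[v_0,v_3,v_6] = [v_3,v_6] − [v_0,v_6] + [v_0,v_3],
  ∂[v_0,v_2,v_3] = [v_2,v_3] − [v_0,v_3] + [v_0,v_2].
The resulting 9×2 matrix has rank 2, and its Smith normal form has invariant factors (1,1).

Computing H_k = (kernel of ∂_k) / (image of ∂_{k+1}):

  H_0: rank C_0 − rank ∂_1 = 7 − 6 = 1, and the invariant factors of ∂_1 are all 1, so H_0 = Z.
  H_1: rank ker ∂_1 − rank ∂_2 = (9 − 6) − 2 = 1, and the invariant factors of ∂_2 are all 1, so H_1 = Z.
  H_2: rank ker ∂_2 − rank ∂_3 = (2 − 2) − 0 = 0, and there is no ∂_3, so H_2 = 0.

As a check, the Euler characteristic is 7 − 9 + 2 = 0, which agrees with 1 − 1 + 0 = 0.

H_0 ≅ Z,  H_1 ≅ Z,  H_2 = 0.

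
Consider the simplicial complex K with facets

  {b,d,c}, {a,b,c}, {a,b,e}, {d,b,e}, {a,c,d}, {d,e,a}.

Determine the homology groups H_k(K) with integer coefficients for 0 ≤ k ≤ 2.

Take the total order a < b < c < d < e on the vertex set. Then K (dimension 2) consists of the simplices:

  0-simplices (5): a, b, c, d, e
  1-simplices (9): ab, ac, ad, ae, bc, bd, be, cd, de
  2-simplices (6): abc, abe, acd, ade, bcd, bde

Hence C_0 ≅ Z^5, C_1 ≅ Z^9, C_2 ≅ Z^6.

∂_1: C_1 → C_0 maps an edge to its endpoints' difference, ∂[p,q] = q − p.
As a 5×9 matrix over Z this has rank 4, with invariant factors (1,1,1,1).

∂_2: C_2 → C_1 sends each 2-simplex [p,q,r] to [q,r] − [p,r] + [p,q]. For instance
  ∂abc = bc − ac + ab,
  ∂bde = de − be + bd.
This gives a 9×6 integer matrix of rank 5; reducing to Smith normal form yields diagonal entries (1,1,1,1,1).

Now H_k = ker ∂_k / im ∂_{k+1}, so:

  H_0: rank C_0 − rank ∂_1 = 5 − 4 = 1, and the invariant factors of ∂_1 are all 1, so H_0 ≅ Z.
  H_1: rank ker ∂_1 − rank ∂_2 = (9 − 4) − 5 = 0, and the invariant factors of ∂_2 are all 1, so H_1 ≅ 0.
  H_2: rank ker ∂_2 − rank ∂_3 = (6 − 5) − 0 = 1, and there is no ∂_3, so H_2 ≅ Z.

H_0 ≅ Z,  H_1 = 0,  H_2 ≅ Z.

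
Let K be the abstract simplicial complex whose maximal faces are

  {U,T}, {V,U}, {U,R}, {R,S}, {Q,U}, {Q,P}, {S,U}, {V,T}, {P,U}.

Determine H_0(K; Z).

Take the total order P < Q < R < S < T < U < V on the vertex set. Then K (dimension 1) consists of the simplices:

  0-simplices (7): P, Q, R, S, T, U, V
  1-simplices (9): PQ, PU, QU, RS, RU, SU, TU, TV, UV

Hence C_0 ≅ Z^7, C_1 ≅ Z^9.

The boundary map ∂_1: C_1 → C_0 sends each edge [p,q] (with p < q) to q − p.
The resulting 7×9 matrix has rank 6, and its Smith normal form has invariant factors (1,1,1,1,1,1).

From H_k ≅ ker(∂_k) / im(∂_{k+1}) we obtain:

  H_0: rank C_0 − rank ∂_1 = 7 − 6 = 1, and the invariant factors of ∂_1 are all 1, so H_0 = Z.

H_0 = Z.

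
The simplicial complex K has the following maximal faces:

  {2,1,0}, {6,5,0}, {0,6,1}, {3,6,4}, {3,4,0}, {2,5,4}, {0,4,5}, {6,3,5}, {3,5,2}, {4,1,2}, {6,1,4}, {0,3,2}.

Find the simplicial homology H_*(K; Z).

Fix the vertex order 0 < 1 < 2 < 3 < 4 < 5 < 6 and write every simplex with vertices in increasing order. Then dim K = 2 and the simplices of K are:

  0-simplices (7): [0], [1], [2], [3], [4], [5], [6]
  1-simplices (18): [0,1], [0,2], [0,3], [0,4], [0,5], [0,6], [1,2], [1,4], [1,6], [2,3], [2,4], [2,5], [3,4], [3,5], [3,6], [4,5], [4,6], [5,6]
  2-simplices (12): [0,1,2], [0,1,6], [0,2,3], [0,3,4], [0,4,5], [0,5,6], [1,2,4], [1,4,6], [2,3,5], [2,4,5], [3,4,6], [3,5,6]

giving chain groups C_0 ≅ Z^7, C_1 ≅ Z^18, C_2 ≅ Z^12.

Boundary ∂_1: C_1 → C_0 is given by ∂[p,q] = [q] − [p]. For instance
  ∂[1,4] = [4] − [1].
The 7×18 boundary matrix has rank 6 and Smith normal form diag(1,1,1,1,1,1).

The boundary map ∂_2: C_2 → C_1 maps a triangle to the signed sum of its edges. For instance
  ∂[3,5,6] = [5,6] − [3,6] + [3,5],
  ∂[3,4,6] = [4,6] − [3,6] + [3,4].
The resulting 18×12 matrix has rank 12, and its Smith normal form has invariant factors (1,1,1,1,1,1,1,1,1,1,1,2).

Computing H_k = (kernel of ∂_k) / (image of ∂_{k+1}):

  H_0: rank C_0 − rank ∂_1 = 7 − 6 = 1, and the invariant factors of ∂_1 are all 1, so H_0 ≅ Z.
  H_1: rank ker ∂_1 − rank ∂_2 = (18 − 6) − 12 = 0, and ∂_2 has invariant factor 2 > 1, so H_1 ≅ Z_2.
  H_2: rank ker ∂_2 − rank ∂_3 = (12 − 12) − 0 = 0, and there is no ∂_3, so H_2 ≅ 0.

H_0 ≅ Z,  H_1 ≅ Z_2,  H_2 = 0.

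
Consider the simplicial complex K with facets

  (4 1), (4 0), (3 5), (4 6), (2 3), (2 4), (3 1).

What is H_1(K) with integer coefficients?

H_1 = Z.

Fix the vertex order 0 < 1 < 2 < 3 < 4 < 5 < 6 and write every simplex with vertices in increasing order. Then dim K = 1 and the simplices of K are:

  0-simplices (7): [0], [1], [2], [3], [4], [5], [6]
  1-simplices (7): [0,4], [1,3], [1,4], [2,3], [2,4], [3,5], [4,6]

Hence C_0 ≅ Z^7, C_1 ≅ Z^7.

The boundary map ∂_1: C_1 → C_0 maps an edge to its endpoints' difference, ∂[p,q] = q − p. For instance
  ∂[3,5] = [5] − [3].
The 7×7 boundary matrix has rank 6 and Smith normal form diag(1,1,1,1,1,1).

From H_k ≅ ker(∂_k) / im(∂_{k+1}) we obtain:

  H_1: rank ker ∂_1 − rank ∂_2 = (7 − 6) − 0 = 1, and there is no ∂_2, so H_1 = Z.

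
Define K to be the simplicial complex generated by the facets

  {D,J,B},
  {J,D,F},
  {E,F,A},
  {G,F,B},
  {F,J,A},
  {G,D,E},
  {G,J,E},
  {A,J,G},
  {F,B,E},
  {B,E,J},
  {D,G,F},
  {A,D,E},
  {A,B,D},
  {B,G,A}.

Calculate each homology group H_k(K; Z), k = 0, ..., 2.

H_0 = Z,  H_1 = Z^2,  H_2 = Z.

K has 7 vertices, 21 edges, 14 triangles.
rank ∂_0 = 0, rank ∂_1 = 6 ⇒ b_0 = 7 − 0 − 6 = 1; all invariant factors of ∂_1 are 1 so no torsion. So H_0 = Z.
rank ∂_1 = 6, rank ∂_2 = 13 ⇒ b_1 = 21 − 6 − 13 = 2; all invariant factors of ∂_2 are 1 so no torsion. So H_1 = Z^2.
rank ∂_2 = 13, rank ∂_3 = 0 ⇒ b_2 = 14 − 13 − 0 = 1. So H_2 = Z.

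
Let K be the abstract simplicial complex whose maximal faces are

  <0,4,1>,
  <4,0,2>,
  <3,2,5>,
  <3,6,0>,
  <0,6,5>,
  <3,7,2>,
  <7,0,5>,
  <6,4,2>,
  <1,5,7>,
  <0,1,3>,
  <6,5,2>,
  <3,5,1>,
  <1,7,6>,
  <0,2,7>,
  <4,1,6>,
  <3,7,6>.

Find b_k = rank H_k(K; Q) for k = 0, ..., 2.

b_0 = 1, b_1 = 2, b_2 = 1.

We work with the vertex ordering 0 < 1 < 2 < 3 < 4 < 5 < 6 < 7. The simplices of K, each written with vertices in increasing order, are:

  0-simplices (8): [0], [1], [2], [3], [4], [5], [6], [7]
  1-simplices (24): (24 of them)
  2-simplices (16): [0,1,3], [0,1,4], [0,2,4], [0,2,7], [0,3,6], [0,5,6], [0,5,7], [1,3,5], [1,4,6], [1,5,7], [1,6,7], [2,3,5], [2,3,7], [2,4,6], [2,5,6], [3,6,7]

giving chain groups C_0 ≅ Z^8, C_1 ≅ Z^24, C_2 ≅ Z^16.

∂_1: C_1 → C_0 sends each edge [p,q] (with p < q) to q − p. For instance
  ∂[0,2] = [2] − [0].
As a 8×24 matrix over Z this has rank 7, with invariant factors (1,1,1,1,1,1,1).

Boundary ∂_2: C_2 → C_1 maps a triangle to the signed sum of its edges. For instance
  ∂[2,3,5] = [3,5] − [2,5] + [2,3],
  ∂[1,6,7] = [6,7] − [1,7] + [1,6].
The 24×16 boundary matrix has rank 15 and Smith normal form diag(1,1,1,1,1,1,1,1,1,1,1,1,1,1,1).

From H_k ≅ ker(∂_k) / im(∂_{k+1}) we obtain:

  H_0: rank C_0 − rank ∂_1 = 8 − 7 = 1, and the invariant factors of ∂_1 are all 1, so H_0 ≅ Z.
  H_1: rank ker ∂_1 − rank ∂_2 = (24 − 7) − 15 = 2, and the invariant factors of ∂_2 are all 1, so H_1 ≅ Z^2.
  H_2: rank ker ∂_2 − rank ∂_3 = (16 − 15) − 0 = 1, and there is no ∂_3, so H_2 ≅ Z.

(K is a triangulation of the torus T^2.)

Hence the Betti numbers are b_0 = 1, b_1 = 2, b_2 = 1.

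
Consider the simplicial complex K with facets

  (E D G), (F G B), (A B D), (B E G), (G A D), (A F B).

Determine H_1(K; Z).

Order the vertices as A < B < D < E < F < G. Listing each simplex with vertices in this order, K has dimension 2 with simplices:

  0-simplices (6): A, B, D, E, F, G
  1-simplices (12): AB, AD, AF, AG, BD, BE, BF, BG, DE, DG, EG, FG
  2-simplices (6): ABD, ABF, ADG, BEG, BFG, DEG

so the chain groups are C_0 ≅ Z^6, C_1 ≅ Z^12, C_2 ≅ Z^6.

∂_1: C_1 → C_0 is given by ∂[p,q] = [q] − [p].
This gives a 6×12 integer matrix of rank 5; reducing to Smith normal form yields diagonal entries (1,1,1,1,1).

Boundary ∂_2: C_2 → C_1 maps a triangle to the signed sum of its edges. For instance
  ∂ADG = DG − AG + AD,
  ∂BEG = EG − BG + BE.
As a 12×6 matrix over Z this has rank 6, with invariant factors (1,1,1,1,1,1).

From H_k ≅ ker(∂_k) / im(∂_{k+1}) we obtain:

  H_1: rank ker ∂_1 − rank ∂_2 = (12 − 5) − 6 = 1, and the invariant factors of ∂_2 are all 1, so H_1 ≅ Z.

H_1 = Z.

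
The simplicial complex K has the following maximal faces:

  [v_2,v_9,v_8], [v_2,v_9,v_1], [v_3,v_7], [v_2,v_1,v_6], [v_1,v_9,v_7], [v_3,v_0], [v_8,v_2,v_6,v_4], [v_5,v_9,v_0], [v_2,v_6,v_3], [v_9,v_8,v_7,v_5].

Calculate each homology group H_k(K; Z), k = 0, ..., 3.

H_0 ≅ Z,  H_1 ≅ Z^2,  H_2 = 0,  H_3 = 0.

K has 10 vertices, 23 edges, 14 triangles, 2 3-simplices.
rank ∂_0 = 0, rank ∂_1 = 9 ⇒ b_0 = 10 − 0 − 9 = 1; all invariant factors of ∂_1 are 1 so no torsion. So H_0 ≅ Z.
rank ∂_1 = 9, rank ∂_2 = 12 ⇒ b_1 = 23 − 9 − 12 = 2; all invariant factors of ∂_2 are 1 so no torsion. So H_1 ≅ Z^2.
rank ∂_2 = 12, rank ∂_3 = 2 ⇒ b_2 = 14 − 12 − 2 = 0; all invariant factors of ∂_3 are 1 so no torsion. So H_2 ≅ 0.
rank ∂_3 = 2, rank ∂_4 = 0 ⇒ b_3 = 2 − 2 − 0 = 0. So H_3 ≅ 0.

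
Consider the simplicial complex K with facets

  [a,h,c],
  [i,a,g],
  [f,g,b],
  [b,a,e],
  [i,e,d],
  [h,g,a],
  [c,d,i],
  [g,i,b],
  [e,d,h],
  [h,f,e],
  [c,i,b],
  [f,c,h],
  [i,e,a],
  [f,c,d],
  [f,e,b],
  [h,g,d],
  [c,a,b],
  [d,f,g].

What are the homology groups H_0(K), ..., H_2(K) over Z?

We work with the vertex ordering a < b < c < d < e < f < g < h < i. The simplices of K, each written with vertices in increasing order, are:

  0-simplices (9): a, b, c, d, e, f, g, h, i
  1-simplices (27): ab, ac, ae, ag, ah, ai, bc, be, bf, bg, bi, cd, cf, ch, ci, de, df, dg, dh, di, ef, eh, ei, fg, fh, gh, gi
  2-simplices (18): abc, abe, ach, aei, agh, agi, bci, bef, bfg, bgi, cdf, cdi, cfh, deh, dei, dfg, dgh, efh

giving chain groups C_0 ≅ Z^9, C_1 ≅ Z^27, C_2 ≅ Z^18.

Boundary ∂_1: C_1 → C_0 maps an edge to its endpoints' difference, ∂[p,q] = q − p.
The resulting 9×27 matrix has rank 8, and its Smith normal form has invariant factors (1,1,1,1,1,1,1,1).

∂_2: C_2 → C_1 sends each 2-simplex [p,q,r] to [q,r] − [p,r] + [p,q]. For instance
  ∂abc = bc − ac + ab,
  ∂deh = eh − dh + de.
The 27×18 boundary matrix has rank 18 and Smith normal form diag(1,1,1,1,1,1,1,1,1,1,1,1,1,1,1,1,1,2).

From H_k ≅ ker(∂_k) / im(∂_{k+1}) we obtain:

  H_0: rank C_0 − rank ∂_1 = 9 − 8 = 1, and the invariant factors of ∂_1 are all 1, so H_0 ≅ Z.
  H_1: rank ker ∂_1 − rank ∂_2 = (27 − 8) − 18 = 1, and ∂_2 has invariant factor 2 > 1, so H_1 ≅ Z ⊕ Z_2.
  H_2: rank ker ∂_2 − rank ∂_3 = (18 − 18) − 0 = 0, and there is no ∂_3, so H_2 ≅ 0.

H_0 = Z,  H_1 = Z ⊕ Z_2,  H_2 = 0.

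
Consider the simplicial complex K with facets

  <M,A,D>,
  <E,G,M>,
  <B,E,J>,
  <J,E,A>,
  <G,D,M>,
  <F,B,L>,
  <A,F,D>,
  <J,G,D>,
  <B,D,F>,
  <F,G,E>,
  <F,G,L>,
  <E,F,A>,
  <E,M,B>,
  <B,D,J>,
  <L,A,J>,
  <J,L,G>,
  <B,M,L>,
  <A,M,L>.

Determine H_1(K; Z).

H_1 ≅ Z^2.

Fix the vertex order A < B < D < E < F < G < J < L < M and write every simplex with vertices in increasing order. Then dim K = 2 and the simplices of K are:

  0-simplices (9): A, B, D, E, F, G, J, L, M
  1-simplices (27): AD, AE, AF, AJ, AL, AM, BD, BE, BF, BJ, BL, BM, DF, DG, DJ, DM, EF, EG, EJ, EM, FG, FL, GJ, GL, GM, JL, LM
  2-simplices (18): ADF, ADM, AEF, AEJ, AJL, ALM, BDF, BDJ, BEJ, BEM, BFL, BLM, DGJ, DGM, EFG, EGM, FGL, GJL

Hence C_0 ≅ Z^9, C_1 ≅ Z^27, C_2 ≅ Z^18.

Boundary ∂_1: C_1 → C_0 sends each edge [p,q] (with p < q) to q − p.
The 9×27 boundary matrix has rank 8 and Smith normal form diag(1,1,1,1,1,1,1,1).

Boundary ∂_2: C_2 → C_1 acts by ∂[p,q,r] = [q,r] − [p,r] + [p,q]. For instance
  ∂BDF = DF − BF + BD,
  ∂BEM = EM − BM + BE.
As a 27×18 matrix over Z this has rank 17, with invariant factors (1,1,1,1,1,1,1,1,1,1,1,1,1,1,1,1,1).

Now H_k = ker ∂_k / im ∂_{k+1}, so:

  H_1: rank ker ∂_1 − rank ∂_2 = (27 − 8) − 17 = 2, and the invariant factors of ∂_2 are all 1, so H_1 = Z^2.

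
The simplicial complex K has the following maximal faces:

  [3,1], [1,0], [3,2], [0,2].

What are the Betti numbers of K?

b_0 = 1, b_1 = 1.

Take the total order 0 < 1 < 2 < 3 on the vertex set. Then K (dimension 1) consists of the simplices:

  0-simplices (4): [0], [1], [2], [3]
  1-simplices (4): [0,1], [0,2], [1,3], [2,3]

giving chain groups C_0 ≅ Z^4, C_1 ≅ Z^4.

∂_1: C_1 → C_0 is given by ∂[p,q] = [q] − [p].
As a 4×4 matrix over Z this has rank 3, with invariant factors (1,1,1).

Computing H_k = (kernel of ∂_k) / (image of ∂_{k+1}):

  H_0: rank C_0 − rank ∂_1 = 4 − 3 = 1, and the invariant factors of ∂_1 are all 1, so H_0 ≅ Z.
  H_1: rank ker ∂_1 − rank ∂_2 = (4 − 3) − 0 = 1, and there is no ∂_2, so H_1 ≅ Z.

Hence the Betti numbers are b_0 = 1, b_1 = 1.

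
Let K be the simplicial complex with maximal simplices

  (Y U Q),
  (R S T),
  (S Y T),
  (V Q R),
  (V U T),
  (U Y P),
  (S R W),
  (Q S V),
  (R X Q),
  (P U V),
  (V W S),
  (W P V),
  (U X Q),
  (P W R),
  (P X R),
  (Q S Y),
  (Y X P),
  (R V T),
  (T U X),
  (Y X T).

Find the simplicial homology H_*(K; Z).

H_0 ≅ Z,  H_1 ≅ Z ⊕ Z/2,  H_2 = 0.

Take the total order P < Q < R < S < T < U < V < W < X < Y on the vertex set. Then K (dimension 2) consists of the simplices:

  0-simplices (10): P, Q, R, S, T, U, V, W, X, Y
  1-simplices (30): PR, PU, PV, PW, PX, PY, QR, QS, QU, QV, QX, QY, RS, RT, RV, RW, RX, ST, SV, SW, SY, TU, TV, TX, TY, UV, UX, UY, VW, XY
  2-simplices (20): PRW, PRX, PUV, PUY, PVW, PXY, QRV, QRX, QSV, QSY, QUX, QUY, RST, RSW, RTV, STY, SVW, TUV, TUX, TXY

Hence C_0 ≅ Z^10, C_1 ≅ Z^30, C_2 ≅ Z^20.

Boundary ∂_1: C_1 → C_0 sends each edge [p,q] (with p < q) to q − p. For instance
  ∂PY = Y − P.
The 10×30 boundary matrix has rank 9 and Smith normal form diag(1,1,1,1,1,1,1,1,1).

∂_2: C_2 → C_1 acts by ∂[p,q,r] = [q,r] − [p,r] + [p,q]. For instance
  ∂PXY = XY − PY + PX,
  ∂PUV = UV − PV + PU.
As a 30×20 matrix over Z this has rank 20, with invariant factors (1,1,1,1,1,1,1,1,1,1,1,1,1,1,1,1,1,1,1,2).

From H_k ≅ ker(∂_k) / im(∂_{k+1}) we obtain:

  H_0: rank C_0 − rank ∂_1 = 10 − 9 = 1, and the invariant factors of ∂_1 are all 1, so H_0 ≅ Z.
  H_1: rank ker ∂_1 − rank ∂_2 = (30 − 9) − 20 = 1, and ∂_2 has invariant factor 2 > 1, so H_1 ≅ Z ⊕ Z/2.
  H_2: rank ker ∂_2 − rank ∂_3 = (20 − 20) − 0 = 0, and there is no ∂_3, so H_2 ≅ 0.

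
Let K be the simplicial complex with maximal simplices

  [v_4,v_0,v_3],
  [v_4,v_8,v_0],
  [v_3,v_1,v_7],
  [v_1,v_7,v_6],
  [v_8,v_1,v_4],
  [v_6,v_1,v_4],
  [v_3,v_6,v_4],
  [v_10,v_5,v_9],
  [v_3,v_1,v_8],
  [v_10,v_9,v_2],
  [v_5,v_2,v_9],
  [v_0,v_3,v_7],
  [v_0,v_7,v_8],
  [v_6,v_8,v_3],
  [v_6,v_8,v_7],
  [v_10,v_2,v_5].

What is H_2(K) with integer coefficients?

H_2 ≅ Z.

Take the total order v_0 < v_1 < v_2 < v_3 < v_4 < v_5 < v_6 < v_7 < v_8 < v_9 < v_10 on the vertex set. Then K (dimension 2) consists of the simplices:

  0-simplices (11): [v_0], [v_1], [v_2], [v_3], [v_4], [v_5], [v_6], [v_7], [v_8], [v_9], [v_10]
  1-simplices (24): (24 of them)
  2-simplices (16): (16 of them)

so the chain groups are C_0 ≅ Z^11, C_1 ≅ Z^24, C_2 ≅ Z^16.

Boundary ∂_1: C_1 → C_0 is given by ∂[p,q] = [q] − [p]. For instance
  ∂[v_5,v_10] = [v_10] − [v_5].
This gives a 11×24 integer matrix of rank 9; reducing to Smith normal form yields diagonal entries (1,1,1,1,1,1,1,1,1).

Boundary ∂_2: C_2 → C_1 acts by ∂[p,q,r] = [q,r] − [p,r] + [p,q]. For instance
  ∂[v_2,v_5,v_10] = [v_5,v_10] − [v_2,v_10] + [v_2,v_5],
  ∂[v_1,v_4,v_8] = [v_4,v_8] − [v_1,v_8] + [v_1,v_4].
As a 24×16 matrix over Z this has rank 15, with invariant factors (1,1,1,1,1,1,1,1,1,1,1,1,1,1,2).

From H_k ≅ ker(∂_k) / im(∂_{k+1}) we obtain:

  H_2: rank ker ∂_2 − rank ∂_3 = (16 − 15) − 0 = 1, and there is no ∂_3, so H_2 = Z.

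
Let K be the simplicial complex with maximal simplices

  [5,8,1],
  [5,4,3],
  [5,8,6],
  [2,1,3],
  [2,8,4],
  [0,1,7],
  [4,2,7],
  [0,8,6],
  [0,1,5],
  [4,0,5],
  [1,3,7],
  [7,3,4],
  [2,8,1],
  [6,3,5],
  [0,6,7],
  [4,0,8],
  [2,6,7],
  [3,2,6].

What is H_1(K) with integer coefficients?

K has 9 vertices, 27 edges, 18 triangles.
rank ∂_1 = 8, rank ∂_2 = 18 ⇒ b_1 = 27 − 8 − 18 = 1; ∂_2 has invariant factor(s) [2] giving torsion. So H_1 = Z ⊕ Z/2Z.

H_1 ≅ Z ⊕ Z/2Z.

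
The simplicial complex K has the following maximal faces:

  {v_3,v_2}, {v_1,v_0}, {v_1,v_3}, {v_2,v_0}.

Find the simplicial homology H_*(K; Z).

H_0 ≅ Z,  H_1 ≅ Z.

We work with the vertex ordering v_0 < v_1 < v_2 < v_3. The simplices of K, each written with vertices in increasing order, are:

  0-simplices (4): [v_0], [v_1], [v_2], [v_3]
  1-simplices (4): [v_0,v_1], [v_0,v_2], [v_1,v_3], [v_2,v_3]

so the chain groups are C_0 ≅ Z^4, C_1 ≅ Z^4.

The boundary map ∂_1: C_1 → C_0 is given by ∂[p,q] = [q] − [p].
The resulting 4×4 matrix has rank 3, and its Smith normal form has invariant factors (1,1,1).

From H_k ≅ ker(∂_k) / im(∂_{k+1}) we obtain:

  H_0: rank C_0 − rank ∂_1 = 4 − 3 = 1, and the invariant factors of ∂_1 are all 1, so H_0 ≅ Z.
  H_1: rank ker ∂_1 − rank ∂_2 = (4 − 3) − 0 = 1, and there is no ∂_2, so H_1 ≅ Z.

(K is a triangulation of the circle S^1.)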